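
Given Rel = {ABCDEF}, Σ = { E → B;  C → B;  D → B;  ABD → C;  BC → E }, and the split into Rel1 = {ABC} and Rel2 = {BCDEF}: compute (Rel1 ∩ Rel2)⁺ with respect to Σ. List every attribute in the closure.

Rel1 ∩ Rel2 = {BC}.
BC → E applies, adding E
Closure: {BCE}.

BCE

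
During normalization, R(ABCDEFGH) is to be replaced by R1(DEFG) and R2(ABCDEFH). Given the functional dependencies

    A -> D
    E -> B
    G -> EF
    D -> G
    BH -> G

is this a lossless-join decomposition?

Common attributes: R1 ∩ R2 = {DEF}.
Closure of {DEF}: E → B applies, adding B; D → G applies, adding G. So (DEF)⁺ = {BDEFG}.
This closure contains every attribute of R1, so R1 ∩ R2 → R1. The join is lossless.

Yes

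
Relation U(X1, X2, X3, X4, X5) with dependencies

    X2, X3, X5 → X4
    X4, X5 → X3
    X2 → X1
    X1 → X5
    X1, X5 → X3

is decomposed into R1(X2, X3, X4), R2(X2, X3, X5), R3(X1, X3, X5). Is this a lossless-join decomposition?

No

Chase test. Columns are X1, X2, X3, X4, X5; row i has aⱼ where attribute j ∈ Ri, else bᵢⱼ.
Initial tableau (one row per fragment):
  row 1: b11 a2 a3 a4 b15
  row 2: b21 a2 a3 b24 a5
  row 3: a1 b32 a3 b34 a5
Rows 1 and 2 agree on X2; apply X2→X1 and equate their X1 entries.
Rows 1 and 2 agree on X1; apply X1→X5 and equate their X5 entries.
Rows 1 and 2 agree on X2, X3, X5; apply X2, X3, X5→X4 and equate their X4 entries.
No row becomes fully distinguished — the join is lossy.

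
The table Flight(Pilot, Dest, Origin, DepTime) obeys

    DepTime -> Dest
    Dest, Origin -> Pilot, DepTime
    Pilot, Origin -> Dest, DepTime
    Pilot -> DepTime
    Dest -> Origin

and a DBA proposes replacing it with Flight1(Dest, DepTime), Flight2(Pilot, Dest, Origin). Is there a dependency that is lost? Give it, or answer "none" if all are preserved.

none

DepTime → Dest lies within Flight1.
Dest, Origin → Pilot, DepTime: restricted closure across fragments reaches Pilot, DepTime.
Pilot, Origin → Dest, DepTime: restricted closure across fragments reaches Dest, DepTime.
Pilot → DepTime: restricted closure across fragments reaches DepTime.
Dest → Origin lies within Flight2.
Every dependency is enforceable on the fragments, so the decomposition is dependency-preserving.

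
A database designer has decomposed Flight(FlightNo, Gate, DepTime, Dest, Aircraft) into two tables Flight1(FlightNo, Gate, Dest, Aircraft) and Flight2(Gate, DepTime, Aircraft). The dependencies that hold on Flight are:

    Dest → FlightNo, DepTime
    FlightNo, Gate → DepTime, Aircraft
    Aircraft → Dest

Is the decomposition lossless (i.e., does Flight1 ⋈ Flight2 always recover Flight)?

Yes

Common attributes: Flight1 ∩ Flight2 = {Gate, Aircraft}.
Closure of {Gate, Aircraft}: Aircraft → Dest applies, adding Dest; Dest → FlightNo, DepTime applies, adding FlightNo, DepTime. So (Gate, Aircraft)⁺ = {FlightNo, Gate, DepTime, Dest, Aircraft}.
This closure contains every attribute of Flight1, so Flight1 ∩ Flight2 → Flight1. The join is lossless.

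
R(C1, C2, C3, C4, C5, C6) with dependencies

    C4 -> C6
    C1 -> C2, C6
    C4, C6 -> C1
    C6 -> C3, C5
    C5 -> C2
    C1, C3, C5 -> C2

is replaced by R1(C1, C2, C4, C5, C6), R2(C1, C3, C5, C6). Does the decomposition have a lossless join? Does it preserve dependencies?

lossless and dependency-preserving

Lossless test: (C1, C5, C6)⁺ = {C1, C2, C3, C5, C6}, which contains all of one fragment — lossless.
Dependency preservation: C1, C3, C5 → C2 is not contained in any single fragment, but the restricted closure of its left-hand side across the fragments still reaches the right-hand side; the remaining FDs each lie inside some fragment. All dependencies are preserved.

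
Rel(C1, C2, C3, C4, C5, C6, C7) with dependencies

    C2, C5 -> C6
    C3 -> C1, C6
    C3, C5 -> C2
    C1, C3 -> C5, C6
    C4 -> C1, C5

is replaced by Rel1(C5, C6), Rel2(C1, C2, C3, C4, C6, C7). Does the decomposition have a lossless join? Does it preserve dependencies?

lossy and not dependency-preserving

Lossless test: (C6)⁺ = {C6}, which is a superkey of neither fragment — lossy.
Dependency preservation: the restricted closure of {C2, C5} across the fragments never reaches {C6}, so C2, C5 → C6 cannot be enforced without a join — not preserved.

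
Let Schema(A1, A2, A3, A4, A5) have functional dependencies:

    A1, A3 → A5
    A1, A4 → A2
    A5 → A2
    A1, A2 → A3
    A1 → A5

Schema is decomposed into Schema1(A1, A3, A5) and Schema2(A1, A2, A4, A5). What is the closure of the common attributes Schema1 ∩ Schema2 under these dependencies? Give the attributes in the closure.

Schema1 ∩ Schema2 = {A1, A5}.
A5 → A2 applies, adding A2
A1, A2 → A3 applies, adding A3
Closure: {A1, A2, A3, A5}.

A1, A2, A3, A5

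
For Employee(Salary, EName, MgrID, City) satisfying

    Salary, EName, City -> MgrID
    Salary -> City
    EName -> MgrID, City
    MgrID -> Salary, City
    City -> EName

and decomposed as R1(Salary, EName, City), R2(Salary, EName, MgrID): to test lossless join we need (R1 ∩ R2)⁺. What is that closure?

Salary, EName, MgrID, City

R1 ∩ R2 = {Salary, EName}.
Salary → City applies, adding City
EName → MgrID, City applies, adding MgrID
Closure: {Salary, EName, MgrID, City}.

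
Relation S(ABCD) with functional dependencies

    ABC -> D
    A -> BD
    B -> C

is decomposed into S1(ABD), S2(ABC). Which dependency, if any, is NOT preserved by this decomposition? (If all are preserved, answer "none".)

none

ABC → D: restricted closure across fragments reaches D.
A → BD lies within S1.
B → C lies within S2.
Every dependency is enforceable on the fragments, so the decomposition is dependency-preserving.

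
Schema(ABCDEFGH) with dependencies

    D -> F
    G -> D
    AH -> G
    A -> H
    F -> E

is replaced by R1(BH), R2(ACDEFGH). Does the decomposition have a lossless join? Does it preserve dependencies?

lossy but dependency-preserving

Lossless test: (H)⁺ = {H}, which is a superkey of neither fragment — lossy.
Dependency preservation: every FD's attributes lie within a single fragment, so each can be enforced locally — preserved.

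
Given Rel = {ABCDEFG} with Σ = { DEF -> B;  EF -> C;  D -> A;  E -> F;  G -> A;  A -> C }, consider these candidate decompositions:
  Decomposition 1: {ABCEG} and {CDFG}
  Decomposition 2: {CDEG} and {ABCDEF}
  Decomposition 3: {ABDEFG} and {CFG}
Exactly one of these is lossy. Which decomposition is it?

Decomposition 1

Decomposition 1: common = {CG}, closure = {ACG} → lossy.
Decomposition 2: common = {CDE}, closure = {ABCDEF} → lossless.
Decomposition 3: common = {FG}, closure = {ACFG} → lossless.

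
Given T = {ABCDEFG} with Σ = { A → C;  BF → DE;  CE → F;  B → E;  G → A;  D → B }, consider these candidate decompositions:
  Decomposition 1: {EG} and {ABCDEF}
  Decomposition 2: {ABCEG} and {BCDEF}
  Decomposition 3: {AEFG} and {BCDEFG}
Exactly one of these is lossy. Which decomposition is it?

Decomposition 1: common = {E}, closure = {E} → lossy.
Decomposition 2: common = {BCE}, closure = {BCDEF} → lossless.
Decomposition 3: common = {EFG}, closure = {ACEFG} → lossless.

Decomposition 1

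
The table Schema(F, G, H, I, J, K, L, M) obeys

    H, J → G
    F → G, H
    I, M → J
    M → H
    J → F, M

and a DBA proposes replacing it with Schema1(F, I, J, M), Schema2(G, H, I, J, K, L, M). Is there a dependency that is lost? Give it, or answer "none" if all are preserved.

F → G, H

Check F → G, H: no single fragment contains all of {F, G, H}, and the restricted closure of {F} across the fragments never reaches {G, H}.
H, J → G is preserved.
I, M → J is preserved.
M → H is preserved.
J → F, M is preserved.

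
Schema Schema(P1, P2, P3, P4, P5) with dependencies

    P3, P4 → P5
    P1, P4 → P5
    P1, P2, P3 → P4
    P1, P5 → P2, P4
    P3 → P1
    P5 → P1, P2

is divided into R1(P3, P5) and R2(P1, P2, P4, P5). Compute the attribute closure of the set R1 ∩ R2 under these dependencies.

R1 ∩ R2 = {P5}.
P5 → P1, P2 applies, adding P1, P2
P1, P5 → P2, P4 applies, adding P4
Closure: {P1, P2, P4, P5}.

P1, P2, P4, P5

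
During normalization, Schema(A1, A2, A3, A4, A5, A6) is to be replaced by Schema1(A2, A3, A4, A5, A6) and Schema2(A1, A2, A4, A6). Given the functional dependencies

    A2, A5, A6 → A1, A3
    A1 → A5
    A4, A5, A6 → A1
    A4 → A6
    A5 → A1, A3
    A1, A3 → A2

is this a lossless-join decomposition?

Common attributes: Schema1 ∩ Schema2 = {A2, A4, A6}.
No dependency enlarges {A2, A4, A6}, so (A2, A4, A6)⁺ = {A2, A4, A6}.
The closure contains neither all of Schema1 = {A2, A3, A4, A5, A6} nor all of Schema2 = {A1, A2, A4, A6}, so the common attributes are not a superkey of either fragment. The join is lossy.

No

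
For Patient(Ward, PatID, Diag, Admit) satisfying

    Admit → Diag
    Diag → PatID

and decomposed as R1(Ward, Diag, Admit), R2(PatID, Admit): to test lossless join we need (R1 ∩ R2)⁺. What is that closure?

R1 ∩ R2 = {Admit}.
Admit → Diag applies, adding Diag
Diag → PatID applies, adding PatID
Closure: {PatID, Diag, Admit}.

PatID, Diag, Admit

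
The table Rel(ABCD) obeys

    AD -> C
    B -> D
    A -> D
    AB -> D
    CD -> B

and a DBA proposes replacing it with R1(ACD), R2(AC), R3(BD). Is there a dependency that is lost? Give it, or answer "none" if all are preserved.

Check CD → B: no single fragment contains all of {BCD}, and the restricted closure of {CD} across the fragments never reaches {B}.
AD → C is preserved.
B → D is preserved.
A → D is preserved.
AB → D is preserved.

CD -> B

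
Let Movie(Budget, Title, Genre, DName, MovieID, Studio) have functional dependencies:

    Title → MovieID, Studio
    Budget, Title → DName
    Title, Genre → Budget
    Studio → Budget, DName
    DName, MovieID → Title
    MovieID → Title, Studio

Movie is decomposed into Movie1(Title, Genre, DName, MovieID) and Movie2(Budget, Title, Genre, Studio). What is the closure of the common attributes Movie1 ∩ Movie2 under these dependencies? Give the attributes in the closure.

Budget, Title, Genre, DName, MovieID, Studio

Movie1 ∩ Movie2 = {Title, Genre}.
Title → MovieID, Studio applies, adding MovieID, Studio
Title, Genre → Budget applies, adding Budget
Studio → Budget, DName applies, adding DName
Closure: {Budget, Title, Genre, DName, MovieID, Studio}.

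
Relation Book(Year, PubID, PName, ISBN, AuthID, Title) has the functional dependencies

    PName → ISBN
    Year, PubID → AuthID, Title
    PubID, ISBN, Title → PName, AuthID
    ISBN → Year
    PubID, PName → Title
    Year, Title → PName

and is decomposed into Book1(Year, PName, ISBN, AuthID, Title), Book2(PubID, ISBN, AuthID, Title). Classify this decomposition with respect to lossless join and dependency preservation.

lossless but not dependency-preserving

Lossless test: (ISBN, AuthID, Title)⁺ = {Year, PName, ISBN, AuthID, Title}, which contains all of one fragment — lossless.
Dependency preservation: the restricted closure of {Year, PubID} across the fragments never reaches {AuthID, Title}, so Year, PubID → AuthID, Title cannot be enforced without a join — not preserved.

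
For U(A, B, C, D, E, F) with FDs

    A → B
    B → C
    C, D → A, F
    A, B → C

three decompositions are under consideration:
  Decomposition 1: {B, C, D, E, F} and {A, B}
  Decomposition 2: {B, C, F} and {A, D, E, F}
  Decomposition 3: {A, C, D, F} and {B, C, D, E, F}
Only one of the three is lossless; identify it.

Decomposition 1: common = {B}, closure = {B, C} → lossy.
Decomposition 2: common = {F}, closure = {F} → lossy.
Decomposition 3: common = {C, D, F}, closure = {A, B, C, D, F} → lossless.

Decomposition 3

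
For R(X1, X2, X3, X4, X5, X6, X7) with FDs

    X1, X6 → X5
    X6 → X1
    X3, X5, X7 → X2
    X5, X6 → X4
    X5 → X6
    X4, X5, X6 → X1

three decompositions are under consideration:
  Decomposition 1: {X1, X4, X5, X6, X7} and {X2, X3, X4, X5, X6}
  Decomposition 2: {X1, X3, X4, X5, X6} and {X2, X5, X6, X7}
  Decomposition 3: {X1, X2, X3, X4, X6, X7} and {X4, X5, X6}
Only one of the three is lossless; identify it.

Decomposition 1: common = {X4, X5, X6}, closure = {X1, X4, X5, X6} → lossy.
Decomposition 2: common = {X5, X6}, closure = {X1, X4, X5, X6} → lossy.
Decomposition 3: common = {X4, X6}, closure = {X1, X4, X5, X6} → lossless.

Decomposition 3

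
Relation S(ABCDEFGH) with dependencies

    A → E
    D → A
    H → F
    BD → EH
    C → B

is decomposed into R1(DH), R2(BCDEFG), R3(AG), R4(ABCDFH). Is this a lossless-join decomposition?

Chase test. Columns are ABCDEFGH; row i has aⱼ where attribute j ∈ Ri, else bᵢⱼ.
Initial tableau (one row per fragment):
  row 1: b11 b12 b13 a4 b15 b16 b17 a8
  row 2: b21 a2 a3 a4 a5 a6 a7 b28
  row 3: a1 b32 b33 b34 b35 b36 a7 b38
  row 4: a1 a2 a3 a4 b45 a6 b47 a8
Rows 3 and 4 agree on A; apply A→E and equate their E entries.
Rows 1 and 2 agree on D; apply D→A and equate their A entries.
Rows 1 and 4 agree on D; apply D→A and equate their A entries.
Rows 1 and 4 agree on H; apply H→F and equate their F entries.
Rows 2 and 4 agree on BD; apply BD→EH and equate their EH entries.
Rows 1 and 2 agree on A; apply A→E and equate their E entries.
Row 2 is now all distinguished symbols — the join is lossless.

Yes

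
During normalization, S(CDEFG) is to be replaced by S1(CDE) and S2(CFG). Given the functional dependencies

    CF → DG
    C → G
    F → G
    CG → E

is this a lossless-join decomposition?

Common attributes: S1 ∩ S2 = {C}.
Closure of {C}: C → G applies, adding G; CG → E applies, adding E. So (C)⁺ = {CEG}.
The closure contains neither all of S1 = {CDE} nor all of S2 = {CFG}, so the common attributes are not a superkey of either fragment. The join is lossy.

No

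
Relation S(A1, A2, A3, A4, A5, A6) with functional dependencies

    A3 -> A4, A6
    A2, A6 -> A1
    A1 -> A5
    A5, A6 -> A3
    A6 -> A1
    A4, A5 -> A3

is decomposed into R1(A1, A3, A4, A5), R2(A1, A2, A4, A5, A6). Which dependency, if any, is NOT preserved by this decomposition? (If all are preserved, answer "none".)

none

A3 → A4, A6: restricted closure across fragments reaches A4, A6.
A2, A6 → A1 lies within R2.
A1 → A5 lies within R1.
A5, A6 → A3: restricted closure across fragments reaches A3.
A6 → A1 lies within R2.
A4, A5 → A3 lies within R1.
Every dependency is enforceable on the fragments, so the decomposition is dependency-preserving.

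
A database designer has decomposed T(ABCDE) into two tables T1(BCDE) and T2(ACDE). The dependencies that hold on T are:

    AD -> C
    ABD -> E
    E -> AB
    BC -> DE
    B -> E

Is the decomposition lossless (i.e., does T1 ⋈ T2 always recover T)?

Yes

Common attributes: T1 ∩ T2 = {CDE}.
Closure of {CDE}: E → AB applies, adding AB. So (CDE)⁺ = {ABCDE}.
This closure contains every attribute of T1, so T1 ∩ T2 → T1. The join is lossless.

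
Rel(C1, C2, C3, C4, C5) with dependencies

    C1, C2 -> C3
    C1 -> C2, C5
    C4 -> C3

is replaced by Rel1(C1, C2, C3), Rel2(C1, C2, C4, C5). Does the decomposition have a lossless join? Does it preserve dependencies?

Lossless test: (C1, C2)⁺ = {C1, C2, C3, C5}, which contains all of one fragment — lossless.
Dependency preservation: the restricted closure of {C4} across the fragments never reaches {C3}, so C4 → C3 cannot be enforced without a join — not preserved.

lossless but not dependency-preserving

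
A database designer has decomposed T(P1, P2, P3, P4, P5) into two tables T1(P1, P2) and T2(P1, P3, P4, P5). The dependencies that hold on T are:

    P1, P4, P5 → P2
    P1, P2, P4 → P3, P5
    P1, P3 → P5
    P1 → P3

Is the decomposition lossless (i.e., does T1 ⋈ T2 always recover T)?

No

Common attributes: T1 ∩ T2 = {P1}.
Closure of {P1}: P1 → P3 applies, adding P3; P1, P3 → P5 applies, adding P5. So (P1)⁺ = {P1, P3, P5}.
The closure contains neither all of T1 = {P1, P2} nor all of T2 = {P1, P3, P4, P5}, so the common attributes are not a superkey of either fragment. The join is lossy.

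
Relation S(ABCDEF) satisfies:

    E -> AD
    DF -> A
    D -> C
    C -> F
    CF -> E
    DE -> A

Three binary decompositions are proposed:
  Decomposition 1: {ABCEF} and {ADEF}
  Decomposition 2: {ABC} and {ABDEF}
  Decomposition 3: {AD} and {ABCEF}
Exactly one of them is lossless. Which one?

Decomposition 1

Decomposition 1: common = {AEF}, closure = {ACDEF} → lossless.
Decomposition 2: common = {AB}, closure = {AB} → lossy.
Decomposition 3: common = {A}, closure = {A} → lossy.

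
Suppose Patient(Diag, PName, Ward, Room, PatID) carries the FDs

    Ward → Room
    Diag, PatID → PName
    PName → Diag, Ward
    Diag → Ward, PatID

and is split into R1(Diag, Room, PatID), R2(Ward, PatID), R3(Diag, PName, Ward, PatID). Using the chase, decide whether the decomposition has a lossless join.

Chase test. Columns are Diag, PName, Ward, Room, PatID; row i has aⱼ where attribute j ∈ Ri, else bᵢⱼ.
Initial tableau (one row per fragment):
  row 1: a1 b12 b13 a4 a5
  row 2: b21 b22 a3 b24 a5
  row 3: a1 a2 a3 b34 a5
Rows 2 and 3 agree on Ward; apply Ward→Room and equate their Room entries.
Rows 1 and 3 agree on Diag, PatID; apply Diag, PatID→PName and equate their PName entries.
Rows 1 and 3 agree on PName; apply PName→Diag, Ward and equate their Diag, Ward entries.
Rows 1 and 2 agree on Ward; apply Ward→Room and equate their Room entries.
Row 1 is now all distinguished symbols — the join is lossless.

Yes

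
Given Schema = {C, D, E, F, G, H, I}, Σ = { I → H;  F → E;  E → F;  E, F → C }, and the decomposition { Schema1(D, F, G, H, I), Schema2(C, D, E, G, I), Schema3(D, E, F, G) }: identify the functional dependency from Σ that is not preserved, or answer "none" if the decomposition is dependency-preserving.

I → H lies within Schema1.
F → E lies within Schema3.
E → F lies within Schema3.
E, F → C: restricted closure across fragments reaches C.
Every dependency is enforceable on the fragments, so the decomposition is dependency-preserving.

none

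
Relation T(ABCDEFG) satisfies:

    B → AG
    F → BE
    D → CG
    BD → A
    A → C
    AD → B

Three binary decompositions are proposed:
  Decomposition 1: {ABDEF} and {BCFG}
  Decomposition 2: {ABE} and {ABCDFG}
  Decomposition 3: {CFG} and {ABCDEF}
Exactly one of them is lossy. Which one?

Decomposition 2

Decomposition 1: common = {BF}, closure = {ABCEFG} → lossless.
Decomposition 2: common = {AB}, closure = {ABCG} → lossy.
Decomposition 3: common = {CF}, closure = {ABCEFG} → lossless.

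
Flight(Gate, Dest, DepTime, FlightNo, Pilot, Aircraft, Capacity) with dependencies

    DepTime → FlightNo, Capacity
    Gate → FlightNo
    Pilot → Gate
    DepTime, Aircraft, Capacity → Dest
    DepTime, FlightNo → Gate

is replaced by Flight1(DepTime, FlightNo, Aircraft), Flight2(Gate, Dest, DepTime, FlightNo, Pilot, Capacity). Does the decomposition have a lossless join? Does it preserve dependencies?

lossy and not dependency-preserving

Lossless test: (DepTime, FlightNo)⁺ = {Gate, DepTime, FlightNo, Capacity}, which is a superkey of neither fragment — lossy.
Dependency preservation: the restricted closure of {DepTime, Aircraft, Capacity} across the fragments never reaches {Dest}, so DepTime, Aircraft, Capacity → Dest cannot be enforced without a join — not preserved.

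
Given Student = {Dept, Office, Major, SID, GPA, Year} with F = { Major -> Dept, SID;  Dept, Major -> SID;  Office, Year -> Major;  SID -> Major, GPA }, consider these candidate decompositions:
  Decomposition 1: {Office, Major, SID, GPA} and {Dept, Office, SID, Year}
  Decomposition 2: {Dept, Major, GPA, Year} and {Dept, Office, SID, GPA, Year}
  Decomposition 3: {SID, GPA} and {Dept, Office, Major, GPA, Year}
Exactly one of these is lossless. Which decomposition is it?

Decomposition 1

Decomposition 1: common = {Office, SID}, closure = {Dept, Office, Major, SID, GPA} → lossless.
Decomposition 2: common = {Dept, GPA, Year}, closure = {Dept, GPA, Year} → lossy.
Decomposition 3: common = {GPA}, closure = {GPA} → lossy.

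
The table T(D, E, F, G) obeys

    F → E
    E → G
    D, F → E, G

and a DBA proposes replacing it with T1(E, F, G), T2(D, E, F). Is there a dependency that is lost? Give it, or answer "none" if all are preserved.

none

F → E lies within T1.
E → G lies within T1.
D, F → E, G: restricted closure across fragments reaches E, G.
Every dependency is enforceable on the fragments, so the decomposition is dependency-preserving.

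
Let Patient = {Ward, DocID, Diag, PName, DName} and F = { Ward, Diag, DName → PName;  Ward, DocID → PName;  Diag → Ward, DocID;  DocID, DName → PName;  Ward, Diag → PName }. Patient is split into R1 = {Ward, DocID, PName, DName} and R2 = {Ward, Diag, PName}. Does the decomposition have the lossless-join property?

Common attributes: R1 ∩ R2 = {Ward, PName}.
No dependency enlarges {Ward, PName}, so (Ward, PName)⁺ = {Ward, PName}.
The closure contains neither all of R1 = {Ward, DocID, PName, DName} nor all of R2 = {Ward, Diag, PName}, so the common attributes are not a superkey of either fragment. The join is lossy.

No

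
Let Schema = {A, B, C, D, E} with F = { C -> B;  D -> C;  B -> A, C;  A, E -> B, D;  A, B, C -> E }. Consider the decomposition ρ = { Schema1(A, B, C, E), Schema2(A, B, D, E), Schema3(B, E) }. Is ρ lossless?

Yes

Chase test. Columns are A, B, C, D, E; row i has aⱼ where attribute j ∈ Schemai, else bᵢⱼ.
Initial tableau (one row per fragment):
  row 1: a1 a2 a3 b14 a5
  row 2: a1 a2 b23 a4 a5
  row 3: b31 a2 b33 b34 a5
Rows 1 and 2 agree on B; apply B→A, C and equate their A, C entries.
Rows 1 and 3 agree on B; apply B→A, C and equate their A, C entries.
Rows 1 and 2 agree on A, E; apply A, E→B, D and equate their B, D entries.
Rows 1 and 3 agree on A, E; apply A, E→B, D and equate their B, D entries.
Row 1 is now all distinguished symbols — the join is lossless.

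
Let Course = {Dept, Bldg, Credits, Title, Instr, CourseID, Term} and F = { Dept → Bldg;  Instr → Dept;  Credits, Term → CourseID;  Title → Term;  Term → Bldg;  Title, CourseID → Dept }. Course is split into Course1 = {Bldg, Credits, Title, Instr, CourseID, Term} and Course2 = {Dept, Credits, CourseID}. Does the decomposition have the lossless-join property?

Common attributes: Course1 ∩ Course2 = {Credits, CourseID}.
No dependency enlarges {Credits, CourseID}, so (Credits, CourseID)⁺ = {Credits, CourseID}.
The closure contains neither all of Course1 = {Bldg, Credits, Title, Instr, CourseID, Term} nor all of Course2 = {Dept, Credits, CourseID}, so the common attributes are not a superkey of either fragment. The join is lossy.

No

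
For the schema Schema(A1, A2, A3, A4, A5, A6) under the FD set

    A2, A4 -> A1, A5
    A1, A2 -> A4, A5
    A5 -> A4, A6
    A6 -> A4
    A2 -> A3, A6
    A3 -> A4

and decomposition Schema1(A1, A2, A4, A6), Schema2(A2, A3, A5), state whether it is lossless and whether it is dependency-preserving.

Lossless test: (A2)⁺ = {A1, A2, A3, A4, A5, A6}, which contains all of one fragment — lossless.
Dependency preservation: the restricted closure of {A5} across the fragments never reaches {A4, A6}, so A5 → A4, A6 cannot be enforced without a join — not preserved.

lossless but not dependency-preserving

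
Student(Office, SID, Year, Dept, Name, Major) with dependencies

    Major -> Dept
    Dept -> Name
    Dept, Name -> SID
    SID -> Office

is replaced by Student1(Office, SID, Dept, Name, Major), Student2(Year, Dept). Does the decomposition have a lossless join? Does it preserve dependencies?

Lossless test: (Dept)⁺ = {Office, SID, Dept, Name}, which is a superkey of neither fragment — lossy.
Dependency preservation: every FD's attributes lie within a single fragment, so each can be enforced locally — preserved.

lossy but dependency-preserving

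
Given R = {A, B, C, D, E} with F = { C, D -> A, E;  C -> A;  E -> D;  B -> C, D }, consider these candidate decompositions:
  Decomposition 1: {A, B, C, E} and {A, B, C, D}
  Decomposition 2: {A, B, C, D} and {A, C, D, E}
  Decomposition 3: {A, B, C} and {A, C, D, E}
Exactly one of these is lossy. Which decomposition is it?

Decomposition 3

Decomposition 1: common = {A, B, C}, closure = {A, B, C, D, E} → lossless.
Decomposition 2: common = {A, C, D}, closure = {A, C, D, E} → lossless.
Decomposition 3: common = {A, C}, closure = {A, C} → lossy.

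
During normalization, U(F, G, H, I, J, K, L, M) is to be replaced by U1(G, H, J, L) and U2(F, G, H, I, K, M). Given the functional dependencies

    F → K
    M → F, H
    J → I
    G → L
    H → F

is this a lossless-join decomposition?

No

Common attributes: U1 ∩ U2 = {G, H}.
Closure of {G, H}: G → L applies, adding L; H → F applies, adding F; F → K applies, adding K. So (G, H)⁺ = {F, G, H, K, L}.
The closure contains neither all of U1 = {G, H, J, L} nor all of U2 = {F, G, H, I, K, M}, so the common attributes are not a superkey of either fragment. The join is lossy.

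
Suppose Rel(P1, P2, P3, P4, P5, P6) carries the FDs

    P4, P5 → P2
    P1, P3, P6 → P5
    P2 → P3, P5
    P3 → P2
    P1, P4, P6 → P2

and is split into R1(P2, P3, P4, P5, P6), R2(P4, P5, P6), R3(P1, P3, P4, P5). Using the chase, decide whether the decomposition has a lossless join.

No

Chase test. Columns are P1, P2, P3, P4, P5, P6; row i has aⱼ where attribute j ∈ Ri, else bᵢⱼ.
Initial tableau (one row per fragment):
  row 1: b11 a2 a3 a4 a5 a6
  row 2: b21 b22 b23 a4 a5 a6
  row 3: a1 b32 a3 a4 a5 b36
Rows 1 and 2 agree on P4, P5; apply P4, P5→P2 and equate their P2 entries.
Rows 1 and 3 agree on P4, P5; apply P4, P5→P2 and equate their P2 entries.
Rows 1 and 2 agree on P2; apply P2→P3, P5 and equate their P3, P5 entries.
No row becomes fully distinguished — the join is lossy.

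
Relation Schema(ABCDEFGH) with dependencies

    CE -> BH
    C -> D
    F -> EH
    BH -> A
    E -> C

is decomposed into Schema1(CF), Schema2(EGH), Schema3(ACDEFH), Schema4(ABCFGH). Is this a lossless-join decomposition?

Chase test. Columns are ABCDEFGH; row i has aⱼ where attribute j ∈ Schemai, else bᵢⱼ.
Initial tableau (one row per fragment):
  row 1: b11 b12 a3 b14 b15 a6 b17 b18
  row 2: b21 b22 b23 b24 a5 b26 a7 a8
  row 3: a1 b32 a3 a4 a5 a6 b37 a8
  row 4: a1 a2 a3 b44 b45 a6 a7 a8
Rows 1 and 3 agree on C; apply C→D and equate their D entries.
Rows 1 and 4 agree on C; apply C→D and equate their D entries.
Rows 1 and 3 agree on F; apply F→EH and equate their EH entries.
Rows 1 and 4 agree on F; apply F→EH and equate their EH entries.
Rows 1 and 2 agree on E; apply E→C and equate their C entries.
Rows 1 and 2 agree on CE; apply CE→BH and equate their BH entries.
Rows 1 and 3 agree on CE; apply CE→BH and equate their BH entries.
Rows 1 and 4 agree on CE; apply CE→BH and equate their BH entries.
Rows 1 and 2 agree on C; apply C→D and equate their D entries.
Rows 1 and 2 agree on BH; apply BH→A and equate their A entries.
Rows 1 and 3 agree on BH; apply BH→A and equate their A entries.
Row 4 is now all distinguished symbols — the join is lossless.

Yes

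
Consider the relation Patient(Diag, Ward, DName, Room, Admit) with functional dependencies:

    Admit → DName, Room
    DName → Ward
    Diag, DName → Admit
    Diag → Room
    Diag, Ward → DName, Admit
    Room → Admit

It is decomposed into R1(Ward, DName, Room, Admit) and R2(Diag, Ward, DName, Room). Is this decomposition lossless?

Yes

Common attributes: R1 ∩ R2 = {Ward, DName, Room}.
Closure of {Ward, DName, Room}: Room → Admit applies, adding Admit. So (Ward, DName, Room)⁺ = {Ward, DName, Room, Admit}.
This closure contains every attribute of R1, so R1 ∩ R2 → R1. The join is lossless.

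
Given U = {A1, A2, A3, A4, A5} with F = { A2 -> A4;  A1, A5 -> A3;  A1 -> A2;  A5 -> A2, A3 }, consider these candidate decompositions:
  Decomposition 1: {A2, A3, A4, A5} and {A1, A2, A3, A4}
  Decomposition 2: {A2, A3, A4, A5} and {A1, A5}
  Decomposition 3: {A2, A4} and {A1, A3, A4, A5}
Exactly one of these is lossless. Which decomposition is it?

Decomposition 1: common = {A2, A3, A4}, closure = {A2, A3, A4} → lossy.
Decomposition 2: common = {A5}, closure = {A2, A3, A4, A5} → lossless.
Decomposition 3: common = {A4}, closure = {A4} → lossy.

Decomposition 2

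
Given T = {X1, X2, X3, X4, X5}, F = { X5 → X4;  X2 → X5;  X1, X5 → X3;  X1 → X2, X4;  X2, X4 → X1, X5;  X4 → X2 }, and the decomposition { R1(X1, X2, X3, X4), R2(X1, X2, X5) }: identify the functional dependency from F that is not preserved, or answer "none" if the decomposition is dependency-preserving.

X5 → X4: restricted closure across fragments reaches X4.
X2 → X5 lies within R2.
X1, X5 → X3: restricted closure across fragments reaches X3.
X1 → X2, X4 lies within R1.
X2, X4 → X1, X5: restricted closure across fragments reaches X1, X5.
X4 → X2 lies within R1.
Every dependency is enforceable on the fragments, so the decomposition is dependency-preserving.

none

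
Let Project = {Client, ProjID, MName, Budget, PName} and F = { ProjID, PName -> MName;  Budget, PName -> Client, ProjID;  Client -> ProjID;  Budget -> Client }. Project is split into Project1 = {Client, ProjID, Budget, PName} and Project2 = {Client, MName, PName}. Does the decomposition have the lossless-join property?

Yes

Common attributes: Project1 ∩ Project2 = {Client, PName}.
Closure of {Client, PName}: Client → ProjID applies, adding ProjID; ProjID, PName → MName applies, adding MName. So (Client, PName)⁺ = {Client, ProjID, MName, PName}.
This closure contains every attribute of Project2, so Project1 ∩ Project2 → Project2. The join is lossless.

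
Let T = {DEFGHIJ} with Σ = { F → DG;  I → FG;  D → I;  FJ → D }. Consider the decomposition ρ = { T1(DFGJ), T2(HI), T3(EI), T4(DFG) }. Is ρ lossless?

Chase test. Columns are DEFGHIJ; row i has aⱼ where attribute j ∈ Ti, else bᵢⱼ.
Initial tableau (one row per fragment):
  row 1: a1 b12 a3 a4 b15 b16 a7
  row 2: b21 b22 b23 b24 a5 a6 b27
  row 3: b31 a2 b33 b34 b35 a6 b37
  row 4: a1 b42 a3 a4 b45 b46 b47
Rows 2 and 3 agree on I; apply I→FG and equate their FG entries.
Rows 1 and 4 agree on D; apply D→I and equate their I entries.
Rows 2 and 3 agree on F; apply F→DG and equate their DG entries.
No row becomes fully distinguished — the join is lossy.

No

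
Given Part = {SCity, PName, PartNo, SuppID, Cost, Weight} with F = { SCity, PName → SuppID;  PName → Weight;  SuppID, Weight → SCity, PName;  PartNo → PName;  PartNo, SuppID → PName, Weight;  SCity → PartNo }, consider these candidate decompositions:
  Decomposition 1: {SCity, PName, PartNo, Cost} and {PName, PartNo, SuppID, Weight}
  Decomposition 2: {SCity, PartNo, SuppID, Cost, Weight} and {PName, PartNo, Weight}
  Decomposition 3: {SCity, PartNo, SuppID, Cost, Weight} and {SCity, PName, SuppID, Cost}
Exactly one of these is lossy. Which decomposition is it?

Decomposition 1

Decomposition 1: common = {PName, PartNo}, closure = {PName, PartNo, Weight} → lossy.
Decomposition 2: common = {PartNo, Weight}, closure = {PName, PartNo, Weight} → lossless.
Decomposition 3: common = {SCity, SuppID, Cost}, closure = {SCity, PName, PartNo, SuppID, Cost, Weight} → lossless.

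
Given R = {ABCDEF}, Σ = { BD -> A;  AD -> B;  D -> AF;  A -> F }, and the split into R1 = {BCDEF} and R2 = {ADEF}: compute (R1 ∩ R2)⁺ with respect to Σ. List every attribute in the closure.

ABDEF

R1 ∩ R2 = {DEF}.
D → AF applies, adding A
AD → B applies, adding B
Closure: {ABDEF}.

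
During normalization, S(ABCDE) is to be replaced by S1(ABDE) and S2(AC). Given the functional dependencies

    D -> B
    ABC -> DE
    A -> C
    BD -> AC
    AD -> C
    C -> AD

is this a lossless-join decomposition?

Yes

Common attributes: S1 ∩ S2 = {A}.
Closure of {A}: A → C applies, adding C; C → AD applies, adding D; D → B applies, adding B; ABC → DE applies, adding E. So (A)⁺ = {ABCDE}.
This closure contains every attribute of S1, so S1 ∩ S2 → S1. The join is lossless.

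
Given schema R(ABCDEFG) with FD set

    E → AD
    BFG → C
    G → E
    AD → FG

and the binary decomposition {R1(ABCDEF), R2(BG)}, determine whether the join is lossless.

No

Common attributes: R1 ∩ R2 = {B}.
No dependency enlarges {B}, so (B)⁺ = {B}.
The closure contains neither all of R1 = {ABCDEF} nor all of R2 = {BG}, so the common attributes are not a superkey of either fragment. The join is lossy.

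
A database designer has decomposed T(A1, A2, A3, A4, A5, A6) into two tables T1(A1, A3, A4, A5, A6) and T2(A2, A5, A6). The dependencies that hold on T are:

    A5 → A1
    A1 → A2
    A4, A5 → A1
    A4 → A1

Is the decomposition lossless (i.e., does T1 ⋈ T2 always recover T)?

Yes

Common attributes: T1 ∩ T2 = {A5, A6}.
Closure of {A5, A6}: A5 → A1 applies, adding A1; A1 → A2 applies, adding A2. So (A5, A6)⁺ = {A1, A2, A5, A6}.
This closure contains every attribute of T2, so T1 ∩ T2 → T2. The join is lossless.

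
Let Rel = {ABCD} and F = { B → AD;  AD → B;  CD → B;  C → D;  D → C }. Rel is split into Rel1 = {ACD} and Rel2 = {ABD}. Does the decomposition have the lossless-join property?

Yes

Common attributes: Rel1 ∩ Rel2 = {AD}.
Closure of {AD}: AD → B applies, adding B; D → C applies, adding C. So (AD)⁺ = {ABCD}.
This closure contains every attribute of Rel1, so Rel1 ∩ Rel2 → Rel1. The join is lossless.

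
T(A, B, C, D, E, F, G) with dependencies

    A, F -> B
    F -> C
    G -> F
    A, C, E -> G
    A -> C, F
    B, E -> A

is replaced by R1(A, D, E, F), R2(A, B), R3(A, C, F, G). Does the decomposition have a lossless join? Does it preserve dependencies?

Lossless test (chase): Rows 1 and 3 agree on A, F; apply A, F→B and equate their B entries. Rows 1 and 3 agree on F; apply F→C and equate their C entries. Rows 1 and 2 agree on A; apply A→C, F and equate their C, F entries. Rows 1 and 2 agree on A, F; apply A, F→B and equate their B entries. No row becomes fully distinguished — the join is lossy.
Dependency preservation: the restricted closure of {A, C, E} across the fragments never reaches {G}, so A, C, E → G cannot be enforced without a join — not preserved.

lossy and not dependency-preserving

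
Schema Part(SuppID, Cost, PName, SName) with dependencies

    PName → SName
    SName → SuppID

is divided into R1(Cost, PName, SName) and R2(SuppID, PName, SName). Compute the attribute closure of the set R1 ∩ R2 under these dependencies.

R1 ∩ R2 = {PName, SName}.
SName → SuppID applies, adding SuppID
Closure: {SuppID, PName, SName}.

SuppID, PName, SName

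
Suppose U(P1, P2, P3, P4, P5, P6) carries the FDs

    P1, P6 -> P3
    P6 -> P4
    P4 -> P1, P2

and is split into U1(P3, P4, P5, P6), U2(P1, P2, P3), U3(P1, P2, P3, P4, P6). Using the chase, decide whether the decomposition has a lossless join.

Chase test. Columns are P1, P2, P3, P4, P5, P6; row i has aⱼ where attribute j ∈ Ui, else bᵢⱼ.
Initial tableau (one row per fragment):
  row 1: b11 b12 a3 a4 a5 a6
  row 2: a1 a2 a3 b24 b25 b26
  row 3: a1 a2 a3 a4 b35 a6
Rows 1 and 3 agree on P4; apply P4→P1, P2 and equate their P1, P2 entries.
Row 1 is now all distinguished symbols — the join is lossless.

Yes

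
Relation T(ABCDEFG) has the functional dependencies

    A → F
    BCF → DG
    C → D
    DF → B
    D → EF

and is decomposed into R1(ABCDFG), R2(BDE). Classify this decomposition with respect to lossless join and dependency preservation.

lossless and dependency-preserving

Lossless test: (BD)⁺ = {BDEF}, which contains all of one fragment — lossless.
Dependency preservation: D → EF is not contained in any single fragment, but the restricted closure of its left-hand side across the fragments still reaches the right-hand side; the remaining FDs each lie inside some fragment. All dependencies are preserved.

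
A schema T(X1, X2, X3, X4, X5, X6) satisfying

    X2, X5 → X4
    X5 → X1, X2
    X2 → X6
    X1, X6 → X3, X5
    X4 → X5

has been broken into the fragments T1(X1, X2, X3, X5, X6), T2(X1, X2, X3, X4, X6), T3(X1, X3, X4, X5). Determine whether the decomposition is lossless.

Chase test. Columns are X1, X2, X3, X4, X5, X6; row i has aⱼ where attribute j ∈ Ti, else bᵢⱼ.
Initial tableau (one row per fragment):
  row 1: a1 a2 a3 b14 a5 a6
  row 2: a1 a2 a3 a4 b25 a6
  row 3: a1 b32 a3 a4 a5 b36
Rows 1 and 3 agree on X5; apply X5→X1, X2 and equate their X1, X2 entries.
Rows 1 and 3 agree on X2; apply X2→X6 and equate their X6 entries.
Rows 1 and 2 agree on X1, X6; apply X1, X6→X3, X5 and equate their X3, X5 entries.
Rows 1 and 2 agree on X2, X5; apply X2, X5→X4 and equate their X4 entries.
Row 1 is now all distinguished symbols — the join is lossless.

Yes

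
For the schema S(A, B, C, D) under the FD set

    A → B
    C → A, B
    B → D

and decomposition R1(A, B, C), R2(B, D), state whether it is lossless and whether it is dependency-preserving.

lossless and dependency-preserving

Lossless test: (B)⁺ = {B, D}, which contains all of one fragment — lossless.
Dependency preservation: every FD's attributes lie within a single fragment, so each can be enforced locally — preserved.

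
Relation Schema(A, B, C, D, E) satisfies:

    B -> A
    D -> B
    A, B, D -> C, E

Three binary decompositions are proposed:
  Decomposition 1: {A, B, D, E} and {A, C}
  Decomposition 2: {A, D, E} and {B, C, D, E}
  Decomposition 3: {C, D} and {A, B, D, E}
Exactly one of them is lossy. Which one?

Decomposition 1: common = {A}, closure = {A} → lossy.
Decomposition 2: common = {D, E}, closure = {A, B, C, D, E} → lossless.
Decomposition 3: common = {D}, closure = {A, B, C, D, E} → lossless.

Decomposition 1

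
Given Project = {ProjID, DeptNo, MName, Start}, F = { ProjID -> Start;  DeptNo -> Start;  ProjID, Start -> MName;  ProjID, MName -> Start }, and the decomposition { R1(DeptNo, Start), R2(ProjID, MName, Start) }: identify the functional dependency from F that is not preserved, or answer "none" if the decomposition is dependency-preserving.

ProjID → Start lies within R2.
DeptNo → Start lies within R1.
ProjID, Start → MName lies within R2.
ProjID, MName → Start lies within R2.
Every dependency is enforceable on the fragments, so the decomposition is dependency-preserving.

none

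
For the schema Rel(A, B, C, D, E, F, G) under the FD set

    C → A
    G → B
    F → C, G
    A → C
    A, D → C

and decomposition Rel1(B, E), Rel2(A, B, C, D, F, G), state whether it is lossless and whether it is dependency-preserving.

lossy but dependency-preserving

Lossless test: (B)⁺ = {B}, which is a superkey of neither fragment — lossy.
Dependency preservation: every FD's attributes lie within a single fragment, so each can be enforced locally — preserved.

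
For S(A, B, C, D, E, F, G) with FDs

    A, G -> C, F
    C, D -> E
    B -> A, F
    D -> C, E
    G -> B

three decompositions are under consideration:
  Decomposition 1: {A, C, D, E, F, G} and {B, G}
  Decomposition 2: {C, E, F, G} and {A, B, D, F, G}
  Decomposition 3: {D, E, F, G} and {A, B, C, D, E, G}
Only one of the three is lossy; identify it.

Decomposition 1: common = {G}, closure = {A, B, C, F, G} → lossless.
Decomposition 2: common = {F, G}, closure = {A, B, C, F, G} → lossy.
Decomposition 3: common = {D, E, G}, closure = {A, B, C, D, E, F, G} → lossless.

Decomposition 2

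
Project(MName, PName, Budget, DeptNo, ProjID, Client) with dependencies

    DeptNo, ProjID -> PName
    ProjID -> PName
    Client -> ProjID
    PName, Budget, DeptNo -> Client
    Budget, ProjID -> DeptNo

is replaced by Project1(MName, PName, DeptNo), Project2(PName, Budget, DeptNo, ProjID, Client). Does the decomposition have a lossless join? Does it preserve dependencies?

lossy but dependency-preserving

Lossless test: (PName, DeptNo)⁺ = {PName, DeptNo}, which is a superkey of neither fragment — lossy.
Dependency preservation: every FD's attributes lie within a single fragment, so each can be enforced locally — preserved.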